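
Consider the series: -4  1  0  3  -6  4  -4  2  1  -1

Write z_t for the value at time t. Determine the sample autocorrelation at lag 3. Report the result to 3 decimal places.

-0.363

Mean z̄ = (-4 + 1 + 0 + 3 − 6 + 4 − 4 + 2 + 1 − 1)/10 = -0.4000
Σ(z_t−z̄)(z_{t+3}−z̄) = (-12.2400) + (-7.8400) + (1.7600) + (-12.2400) + (-13.4400) + (6.1600) + (2.1600) = -35.6800
Denominator Σ(z_t−z̄)² = 98.4000
r_3 = -35.6800 / 98.4000 = -0.363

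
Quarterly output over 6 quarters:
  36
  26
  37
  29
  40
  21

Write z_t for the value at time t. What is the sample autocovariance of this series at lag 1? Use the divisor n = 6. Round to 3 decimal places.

-29.875

Mean z̄ = (36 + 26 + 37 + 29 + 40 + 21)/6 = 31.5000
Deviations: 4.5000, -5.5000, 5.5000, -2.5000, 8.5000, -10.5000
Σ_{t=1}^{5}(z_t−z̄)(z_{t+1}−z̄) = -179.2500
γ_1 = -179.2500 / 6 = -29.875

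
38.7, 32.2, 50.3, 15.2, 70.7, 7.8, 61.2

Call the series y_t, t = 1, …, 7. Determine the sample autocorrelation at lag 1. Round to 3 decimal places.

-0.863

Mean ȳ = (38.7 + 32.2 + 50.3 + 15.2 + 70.7 + 7.8 + 61.2)/7 = 39.4429
Deviations from mean: -0.7429, -7.2429, 10.8571, -24.2429, 31.2571, -31.6429, 21.7571
Numerator Σ_{t=1}^{6}(y_t−ȳ)(y_{t+1}−ȳ) = -2771.7504
Denominator Σ(y_t−ȳ)² = 3210.2571
r_1 = -2771.7504 / 3210.2571 = -0.863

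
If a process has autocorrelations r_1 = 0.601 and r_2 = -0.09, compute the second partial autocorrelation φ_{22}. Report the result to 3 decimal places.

φ_{22} = (r_2 − r_1²) / (1 − r_1²)
r_1² = (0.601)² = 0.361201
Numerator = -0.09 − 0.3612 = -0.4512; denominator = 1 − 0.3612 = 0.6388
φ_{22} = -0.4512 / 0.6388 = -0.706

-0.706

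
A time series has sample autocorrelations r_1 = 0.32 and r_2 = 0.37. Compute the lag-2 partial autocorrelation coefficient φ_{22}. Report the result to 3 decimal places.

φ_{22} = (r_2 − r_1²) / (1 − r_1²)
r_1² = (0.32)² = 0.1024
Numerator = 0.37 − 0.1024 = 0.2676; denominator = 1 − 0.1024 = 0.8976
φ_{22} = 0.2676 / 0.8976 = 0.298

0.298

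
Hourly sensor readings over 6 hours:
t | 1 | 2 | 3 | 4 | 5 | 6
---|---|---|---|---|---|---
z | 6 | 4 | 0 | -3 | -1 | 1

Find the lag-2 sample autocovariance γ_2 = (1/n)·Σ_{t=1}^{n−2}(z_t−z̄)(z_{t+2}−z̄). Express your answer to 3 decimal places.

Mean z̄ = (6 + 4 + 0 − 3 − 1 + 1)/6 = 1.1667
Σ_{t=1}^{4}(z_t−z̄)(z_{t+2}−z̄) = -14.2222
γ_2 = -14.2222 / 6 = -2.370

-2.370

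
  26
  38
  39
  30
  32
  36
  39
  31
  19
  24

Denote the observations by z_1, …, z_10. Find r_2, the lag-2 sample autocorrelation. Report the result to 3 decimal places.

Mean z̄ = (26 + 38 + 39 + 30 + 32 + 36 + 39 + 31 + 19 + 24)/10 = 31.4000
Numerator Σ_{t=1}^{8}(z_t−z̄)(z_{t+2}−z̄) = -140.7200
Denominator Σ(z_t−z̄)² = 420.4000
r_2 = -140.7200 / 420.4000 = -0.335

-0.335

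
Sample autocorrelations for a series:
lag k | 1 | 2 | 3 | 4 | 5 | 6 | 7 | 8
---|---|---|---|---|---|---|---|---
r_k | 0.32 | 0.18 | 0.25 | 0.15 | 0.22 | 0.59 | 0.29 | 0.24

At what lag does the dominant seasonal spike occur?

6

The largest autocorrelation is r_6 = 0.59; the remaining lags stay at or below 0.32. The elevated value at lag 1 (0.32), dropping to 0.18 at lag 2, reflects decaying short-term dependence rather than seasonality.
The dominant spike at lag 6 indicates a seasonal period of 6.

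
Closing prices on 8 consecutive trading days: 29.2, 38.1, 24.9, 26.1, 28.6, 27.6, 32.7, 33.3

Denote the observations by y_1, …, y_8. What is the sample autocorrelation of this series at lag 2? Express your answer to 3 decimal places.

Mean ȳ = (29.2 + 38.1 + 24.9 + 26.1 + 28.6 + 27.6 + 32.7 + 33.3)/8 = 30.0625
Numerator Σ_{t=1}^{6}(y_t−ȳ)(y_{t+2}−ȳ) = -21.9178
Denominator Σ(y_t−ȳ)² = 133.3388
r_2 = -21.9178 / 133.3388 = -0.164

-0.164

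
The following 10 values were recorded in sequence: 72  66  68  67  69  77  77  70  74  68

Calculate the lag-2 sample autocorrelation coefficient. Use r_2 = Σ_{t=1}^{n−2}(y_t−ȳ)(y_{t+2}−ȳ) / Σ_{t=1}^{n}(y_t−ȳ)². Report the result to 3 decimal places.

Mean ȳ = (72 + 66 + 68 + 67 + 69 + 77 + 77 + 70 + 74 + 68)/10 = 70.8000
Numerator Σ_{t=1}^{8}(y_t−ȳ)(y_{t+2}−ȳ) = 2.3200
Denominator Σ(y_t−ȳ)² = 145.6000
r_2 = 2.3200 / 145.6000 = 0.016

0.016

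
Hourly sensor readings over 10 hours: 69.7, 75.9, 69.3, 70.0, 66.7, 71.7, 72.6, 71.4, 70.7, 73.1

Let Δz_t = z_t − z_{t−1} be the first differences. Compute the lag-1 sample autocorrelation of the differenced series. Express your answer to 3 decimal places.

-0.477

First differences Δz: 6.2, -6.6, 0.7, -3.3, 5.0, 0.9, -1.2, -0.7, 2.4
Mean of differences = 0.3778
Numerator Σ(Δz_t−Δz̄)(Δz_{t+1}−Δz̄) = -59.9483
Denominator Σ(Δz_t−Δz̄)² = 125.5956
r_1(Δz) = -59.9483 / 125.5956 = -0.477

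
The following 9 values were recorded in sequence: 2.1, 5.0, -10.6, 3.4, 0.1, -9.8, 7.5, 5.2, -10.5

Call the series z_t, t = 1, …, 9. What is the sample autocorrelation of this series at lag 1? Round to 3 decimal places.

-0.386

Mean z̄ = (2.1 + 5.0 − 10.6 + 3.4 + 0.1 − 9.8 + 7.5 + 5.2 − 10.5)/9 = -0.8444
Numerator Σ_{t=1}^{8}(z_t−z̄)(z_{t+1}−z̄) = -168.3175
Denominator Σ(z_t−z̄)² = 436.5022
r_1 = -168.3175 / 436.5022 = -0.386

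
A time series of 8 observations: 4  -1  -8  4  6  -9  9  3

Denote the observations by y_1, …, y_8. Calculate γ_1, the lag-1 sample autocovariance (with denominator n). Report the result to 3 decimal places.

-14.250

Mean ȳ = (4 − 1 − 8 + 4 + 6 − 9 + 9 + 3)/8 = 1.0000
Σ_{t=1}^{7}(y_t−ȳ)(y_{t+1}−ȳ) = -114.0000
γ_1 = -114.0000 / 8 = -14.250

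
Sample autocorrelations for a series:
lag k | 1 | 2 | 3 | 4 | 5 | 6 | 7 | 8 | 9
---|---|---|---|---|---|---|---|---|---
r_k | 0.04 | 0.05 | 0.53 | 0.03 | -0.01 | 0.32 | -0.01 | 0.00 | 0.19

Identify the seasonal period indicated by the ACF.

3

The largest autocorrelation is r_3 = 0.53, with weaker echoes at lags 6 (0.32) and 9 (0.19); the remaining lags stay at or below 0.05.
The dominant spike at lag 3 indicates a seasonal period of 3.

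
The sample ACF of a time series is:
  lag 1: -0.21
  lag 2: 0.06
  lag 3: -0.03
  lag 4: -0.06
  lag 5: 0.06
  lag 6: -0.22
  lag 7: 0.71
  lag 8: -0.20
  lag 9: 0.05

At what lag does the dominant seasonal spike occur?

7

The largest autocorrelation is r_7 = 0.71; the remaining lags stay at or below 0.06.
The dominant spike at lag 7 indicates a seasonal period of 7.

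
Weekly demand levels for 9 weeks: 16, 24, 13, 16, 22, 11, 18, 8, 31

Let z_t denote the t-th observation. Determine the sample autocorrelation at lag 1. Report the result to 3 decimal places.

-0.504

Mean z̄ = (16 + 24 + 13 + 16 + 22 + 11 + 18 + 8 + 31)/9 = 17.6667
Numerator Σ_{t=1}^{8}(z_t−z̄)(z_{t+1}−z̄) = -202.7778
Denominator Σ(z_t−z̄)² = 402.0000
r_1 = -202.7778 / 402.0000 = -0.504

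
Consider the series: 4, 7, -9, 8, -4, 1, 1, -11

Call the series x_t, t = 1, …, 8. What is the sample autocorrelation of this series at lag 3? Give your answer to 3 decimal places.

0.138

Mean x̄ = (4 + 7 − 9 + 8 − 4 + 1 + 1 − 11)/8 = -0.3750
Deviations from mean: 4.3750, 7.3750, -8.6250, 8.3750, -3.6250, 1.3750, 1.3750, -10.6250
Σ(x_t−x̄)(x_{t+3}−x̄) = (36.6406) + (-26.7344) + (-11.8594) + (11.5156) + (38.5156) = 48.0781
Denominator Σ(x_t−x̄)² = 347.8750
r_3 = 48.0781 / 347.8750 = 0.138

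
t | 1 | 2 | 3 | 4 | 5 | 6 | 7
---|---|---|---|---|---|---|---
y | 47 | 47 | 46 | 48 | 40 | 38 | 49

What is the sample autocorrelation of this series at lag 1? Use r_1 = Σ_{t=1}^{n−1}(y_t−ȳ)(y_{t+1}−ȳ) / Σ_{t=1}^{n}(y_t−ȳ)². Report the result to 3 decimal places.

0.009

Mean ȳ = (47 + 47 + 46 + 48 + 40 + 38 + 49)/7 = 45.0000
Deviations from mean: 2.0000, 2.0000, 1.0000, 3.0000, -5.0000, -7.0000, 4.0000
Σ(y_t−ȳ)(y_{t+1}−ȳ) = (4.0000) + (2.0000) + (3.0000) + (-15.0000) + (35.0000) + (-28.0000) = 1.0000
Denominator Σ(y_t−ȳ)² = 108.0000
r_1 = 1.0000 / 108.0000 = 0.009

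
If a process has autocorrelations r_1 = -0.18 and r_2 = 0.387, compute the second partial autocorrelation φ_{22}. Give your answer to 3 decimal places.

0.366

φ_{22} = (r_2 − r_1²) / (1 − r_1²)
r_1² = (-0.18)² = 0.0324
Numerator = 0.387 − 0.0324 = 0.3546; denominator = 1 − 0.0324 = 0.9676
φ_{22} = 0.3546 / 0.9676 = 0.366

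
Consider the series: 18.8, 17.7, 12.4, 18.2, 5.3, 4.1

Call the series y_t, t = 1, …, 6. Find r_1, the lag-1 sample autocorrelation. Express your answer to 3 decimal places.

Mean ȳ = (18.8 + 17.7 + 12.4 + 18.2 + 5.3 + 4.1)/6 = 12.7500
Σ(y_t−ȳ)(y_{t+1}−ȳ) = (29.9475) + (-1.7325) + (-1.9075) + (-40.6025) + (64.4425) = 50.1475
Denominator Σ(y_t−ȳ)² = 221.2550
r_1 = 50.1475 / 221.2550 = 0.227

0.227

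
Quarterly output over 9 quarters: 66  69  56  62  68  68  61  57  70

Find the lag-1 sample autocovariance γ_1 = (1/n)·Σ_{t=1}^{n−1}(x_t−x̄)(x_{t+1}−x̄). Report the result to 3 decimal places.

Mean x̄ = (66 + 69 + 56 + 62 + 68 + 68 + 61 + 57 + 70)/9 = 64.1111
Σ_{t=1}^{8}(x_t−x̄)(x_{t+1}−x̄) = -38.2346
γ_1 = -38.2346 / 9 = -4.248

-4.248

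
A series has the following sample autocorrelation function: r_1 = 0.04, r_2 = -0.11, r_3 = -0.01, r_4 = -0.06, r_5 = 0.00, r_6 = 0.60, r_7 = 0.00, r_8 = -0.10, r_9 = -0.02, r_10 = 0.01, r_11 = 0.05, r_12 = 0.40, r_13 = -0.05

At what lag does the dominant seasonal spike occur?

6

The largest autocorrelation is r_6 = 0.60, with a weaker echo at lag 12 (0.40); the remaining lags stay at or below 0.05.
The dominant spike at lag 6 indicates a seasonal period of 6.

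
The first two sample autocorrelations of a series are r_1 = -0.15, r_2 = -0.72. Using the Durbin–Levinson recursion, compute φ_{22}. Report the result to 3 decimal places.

-0.760

φ_{22} = (r_2 − r_1²) / (1 − r_1²)
r_1² = (-0.15)² = 0.0225
Numerator = -0.72 − 0.0225 = -0.7425; denominator = 1 − 0.0225 = 0.9775
φ_{22} = -0.7425 / 0.9775 = -0.760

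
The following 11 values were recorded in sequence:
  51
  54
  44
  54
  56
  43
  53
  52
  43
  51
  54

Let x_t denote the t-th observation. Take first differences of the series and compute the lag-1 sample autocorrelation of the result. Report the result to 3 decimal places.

First differences Δx: 3, -10, 10, 2, -13, 10, -1, -9, 8, 3
Mean of differences = 0.3000
Numerator Σ(Δx_t−Δx̄)(Δx_{t+1}−Δx̄) = -314.1900
Denominator Σ(Δx_t−Δx̄)² = 636.1000
r_1(Δx) = -314.1900 / 636.1000 = -0.494

-0.494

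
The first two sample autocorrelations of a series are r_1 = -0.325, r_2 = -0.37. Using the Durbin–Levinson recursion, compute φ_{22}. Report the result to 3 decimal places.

φ_{22} = (r_2 − r_1²) / (1 − r_1²)
r_1² = (-0.325)² = 0.105625
Numerator = -0.37 − 0.1056 = -0.4756; denominator = 1 − 0.1056 = 0.8944
φ_{22} = -0.4756 / 0.8944 = -0.532

-0.532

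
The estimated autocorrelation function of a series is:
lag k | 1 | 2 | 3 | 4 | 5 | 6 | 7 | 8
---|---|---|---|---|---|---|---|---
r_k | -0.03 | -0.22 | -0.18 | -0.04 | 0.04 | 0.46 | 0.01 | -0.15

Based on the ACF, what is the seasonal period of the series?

The largest autocorrelation is r_6 = 0.46; the remaining lags stay at or below 0.04.
The dominant spike at lag 6 indicates a seasonal period of 6.

6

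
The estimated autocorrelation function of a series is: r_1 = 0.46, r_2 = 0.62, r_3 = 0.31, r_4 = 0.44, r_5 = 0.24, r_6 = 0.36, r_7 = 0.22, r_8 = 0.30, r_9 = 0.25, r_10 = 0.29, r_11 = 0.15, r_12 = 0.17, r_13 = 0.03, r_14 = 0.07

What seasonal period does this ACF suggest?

The largest autocorrelation is r_2 = 0.62; the remaining lags stay at or below 0.46.
The dominant spike at lag 2 indicates a seasonal period of 2.

2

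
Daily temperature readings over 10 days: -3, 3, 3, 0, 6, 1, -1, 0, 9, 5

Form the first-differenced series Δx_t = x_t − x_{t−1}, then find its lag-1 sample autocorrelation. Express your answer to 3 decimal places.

-0.364

First differences Δx: 6, 0, -3, 6, -5, -2, 1, 9, -4
Mean of differences = 0.8889
Numerator Σ(Δx_t−Δx̄)(Δx_{t+1}−Δx̄) = -73.1235
Denominator Σ(Δx_t−Δx̄)² = 200.8889
r_1(Δx) = -73.1235 / 200.8889 = -0.364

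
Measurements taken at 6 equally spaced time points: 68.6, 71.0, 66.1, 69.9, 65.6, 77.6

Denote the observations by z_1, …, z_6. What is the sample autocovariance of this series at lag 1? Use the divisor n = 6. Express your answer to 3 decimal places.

-6.572

Mean z̄ = (68.6 + 71.0 + 66.1 + 69.9 + 65.6 + 77.6)/6 = 69.8000
Deviations: -1.2000, 1.2000, -3.7000, 0.1000, -4.2000, 7.8000
Σ_{t=1}^{5}(z_t−z̄)(z_{t+1}−z̄) = -39.4300
γ_1 = -39.4300 / 6 = -6.572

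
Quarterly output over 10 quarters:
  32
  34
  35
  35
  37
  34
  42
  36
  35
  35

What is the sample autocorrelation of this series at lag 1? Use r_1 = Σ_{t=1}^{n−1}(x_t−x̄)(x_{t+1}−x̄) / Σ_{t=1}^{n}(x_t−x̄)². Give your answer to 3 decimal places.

-0.052

Mean x̄ = (32 + 34 + 35 + 35 + 37 + 34 + 42 + 36 + 35 + 35)/10 = 35.5000
Numerator Σ_{t=1}^{9}(x_t−x̄)(x_{t+1}−x̄) = -3.2500
Denominator Σ(x_t−x̄)² = 62.5000
r_1 = -3.2500 / 62.5000 = -0.052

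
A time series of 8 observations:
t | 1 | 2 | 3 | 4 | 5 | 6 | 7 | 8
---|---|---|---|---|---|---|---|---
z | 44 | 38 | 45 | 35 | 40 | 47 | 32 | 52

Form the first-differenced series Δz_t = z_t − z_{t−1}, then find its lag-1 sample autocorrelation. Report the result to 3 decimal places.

First differences Δz: -6, 7, -10, 5, 7, -15, 20
Mean of differences = 1.1429
Numerator Σ(Δz_t−Δz̄)(Δz_{t+1}−Δz̄) = -526.4490
Denominator Σ(Δz_t−Δz̄)² = 874.8571
r_1(Δz) = -526.4490 / 874.8571 = -0.602

-0.602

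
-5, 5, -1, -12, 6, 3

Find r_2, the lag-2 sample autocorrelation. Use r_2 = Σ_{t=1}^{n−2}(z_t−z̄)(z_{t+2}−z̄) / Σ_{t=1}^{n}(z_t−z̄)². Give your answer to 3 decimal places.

Mean z̄ = (-5 + 5 − 1 − 12 + 6 + 3)/6 = -0.6667
Deviations from mean: -4.3333, 5.6667, -0.3333, -11.3333, 6.6667, 3.6667
Σ(z_t−z̄)(z_{t+2}−z̄) = (1.4444) + (-64.2222) + (-2.2222) + (-41.5556) = -106.5556
Denominator Σ(z_t−z̄)² = 237.3333
r_2 = -106.5556 / 237.3333 = -0.449

-0.449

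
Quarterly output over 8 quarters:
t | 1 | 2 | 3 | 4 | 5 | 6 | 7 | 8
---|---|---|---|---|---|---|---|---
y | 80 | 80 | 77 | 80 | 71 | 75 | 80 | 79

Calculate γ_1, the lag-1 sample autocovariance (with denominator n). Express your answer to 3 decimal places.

Mean ȳ = (80 + 80 + 77 + 80 + 71 + 75 + 80 + 79)/8 = 77.7500
Deviations: 2.2500, 2.2500, -0.7500, 2.2500, -6.7500, -2.7500, 2.2500, 1.2500
Σ_{t=1}^{7}(y_t−ȳ)(y_{t+1}−ȳ) = 1.6875
γ_1 = 1.6875 / 8 = 0.211

0.211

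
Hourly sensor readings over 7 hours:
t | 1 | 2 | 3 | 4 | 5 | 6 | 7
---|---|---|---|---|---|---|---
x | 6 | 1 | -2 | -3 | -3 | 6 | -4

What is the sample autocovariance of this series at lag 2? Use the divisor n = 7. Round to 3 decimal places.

Mean x̄ = (6 + 1 − 2 − 3 − 3 + 6 − 4)/7 = 0.1429
Σ_{t=1}^{5}(x_t−x̄)(x_{t+2}−x̄) = -13.8980
γ_2 = -13.8980 / 7 = -1.985

-1.985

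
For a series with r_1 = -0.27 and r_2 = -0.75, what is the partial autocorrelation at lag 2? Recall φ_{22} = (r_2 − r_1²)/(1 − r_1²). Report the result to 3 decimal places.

φ_{22} = (r_2 − r_1²) / (1 − r_1²)
r_1² = (-0.27)² = 0.0729
Numerator = -0.75 − 0.0729 = -0.8229; denominator = 1 − 0.0729 = 0.9271
φ_{22} = -0.8229 / 0.9271 = -0.888

-0.888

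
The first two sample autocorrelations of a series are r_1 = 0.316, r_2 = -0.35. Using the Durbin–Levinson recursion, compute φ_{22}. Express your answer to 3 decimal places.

φ_{22} = (r_2 − r_1²) / (1 − r_1²)
r_1² = (0.316)² = 0.099856
Numerator = -0.35 − 0.0999 = -0.4499; denominator = 1 − 0.0999 = 0.9001
φ_{22} = -0.4499 / 0.9001 = -0.500

-0.500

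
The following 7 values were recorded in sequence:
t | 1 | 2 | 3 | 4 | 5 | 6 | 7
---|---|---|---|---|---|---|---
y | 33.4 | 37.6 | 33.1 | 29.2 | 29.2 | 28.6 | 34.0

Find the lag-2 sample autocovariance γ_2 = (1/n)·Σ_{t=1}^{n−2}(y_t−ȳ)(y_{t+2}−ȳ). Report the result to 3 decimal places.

Mean ȳ = (33.4 + 37.6 + 33.1 + 29.2 + 29.2 + 28.6 + 34.0)/7 = 32.1571
Deviations: 1.2429, 5.4429, 0.9429, -2.9571, -2.9571, -3.5571, 1.8429
Σ_{t=1}^{5}(y_t−ȳ)(y_{t+2}−ȳ) = -12.6422
γ_2 = -12.6422 / 7 = -1.806

-1.806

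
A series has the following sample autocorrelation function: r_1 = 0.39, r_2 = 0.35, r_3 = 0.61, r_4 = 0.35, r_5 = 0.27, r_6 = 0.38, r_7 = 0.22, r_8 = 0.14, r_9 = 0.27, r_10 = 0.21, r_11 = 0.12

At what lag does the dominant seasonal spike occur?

3

The largest autocorrelation is r_3 = 0.61; the remaining lags stay at or below 0.39. The elevated value at lag 1 (0.39), dropping to 0.35 at lag 2, reflects decaying short-term dependence rather than seasonality.
The dominant spike at lag 3 indicates a seasonal period of 3.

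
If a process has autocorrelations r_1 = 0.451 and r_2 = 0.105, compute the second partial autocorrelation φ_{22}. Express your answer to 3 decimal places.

-0.124

φ_{22} = (r_2 − r_1²) / (1 − r_1²)
r_1² = (0.451)² = 0.203401
Numerator = 0.105 − 0.2034 = -0.0984; denominator = 1 − 0.2034 = 0.7966
φ_{22} = -0.0984 / 0.7966 = -0.124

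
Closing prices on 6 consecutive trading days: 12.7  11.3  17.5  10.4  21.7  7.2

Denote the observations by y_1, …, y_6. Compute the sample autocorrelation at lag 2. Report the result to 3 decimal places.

Mean ȳ = (12.7 + 11.3 + 17.5 + 10.4 + 21.7 + 7.2)/6 = 13.4667
Numerator Σ_{t=1}^{4}(y_t−ȳ)(y_{t+2}−ȳ) = 55.9778
Denominator Σ(y_t−ȳ)² = 138.0133
r_2 = 55.9778 / 138.0133 = 0.406

0.406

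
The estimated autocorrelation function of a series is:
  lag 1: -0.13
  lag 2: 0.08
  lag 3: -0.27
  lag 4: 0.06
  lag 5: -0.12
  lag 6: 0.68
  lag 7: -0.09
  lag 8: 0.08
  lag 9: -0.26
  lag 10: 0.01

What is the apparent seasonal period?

The largest autocorrelation is r_6 = 0.68; the remaining lags stay at or below 0.08.
The dominant spike at lag 6 indicates a seasonal period of 6.

6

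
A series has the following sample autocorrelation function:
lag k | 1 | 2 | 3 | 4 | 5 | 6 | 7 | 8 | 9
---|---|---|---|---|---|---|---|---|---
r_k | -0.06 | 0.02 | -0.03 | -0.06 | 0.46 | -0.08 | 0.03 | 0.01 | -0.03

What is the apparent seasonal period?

The largest autocorrelation is r_5 = 0.46; the remaining lags stay at or below 0.03.
The dominant spike at lag 5 indicates a seasonal period of 5.

5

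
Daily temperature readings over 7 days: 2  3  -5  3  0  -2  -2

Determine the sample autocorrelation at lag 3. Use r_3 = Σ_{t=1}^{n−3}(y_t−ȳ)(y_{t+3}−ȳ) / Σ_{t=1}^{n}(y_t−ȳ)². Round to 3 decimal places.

0.189

Mean ȳ = (2 + 3 − 5 + 3 + 0 − 2 − 2)/7 = -0.1429
Deviations from mean: 2.1429, 3.1429, -4.8571, 3.1429, 0.1429, -1.8571, -1.8571
Numerator Σ_{t=1}^{4}(y_t−ȳ)(y_{t+3}−ȳ) = 10.3673
Denominator Σ(y_t−ȳ)² = 54.8571
r_3 = 10.3673 / 54.8571 = 0.189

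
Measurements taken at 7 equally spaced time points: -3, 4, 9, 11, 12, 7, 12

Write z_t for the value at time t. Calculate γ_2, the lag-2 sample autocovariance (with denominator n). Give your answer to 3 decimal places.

Mean z̄ = (-3 + 4 + 9 + 11 + 12 + 7 + 12)/7 = 7.4286
Deviations: -10.4286, -3.4286, 1.5714, 3.5714, 4.5714, -0.4286, 4.5714
Σ_{t=1}^{5}(z_t−z̄)(z_{t+2}−z̄) = -2.0816
γ_2 = -2.0816 / 7 = -0.297

-0.297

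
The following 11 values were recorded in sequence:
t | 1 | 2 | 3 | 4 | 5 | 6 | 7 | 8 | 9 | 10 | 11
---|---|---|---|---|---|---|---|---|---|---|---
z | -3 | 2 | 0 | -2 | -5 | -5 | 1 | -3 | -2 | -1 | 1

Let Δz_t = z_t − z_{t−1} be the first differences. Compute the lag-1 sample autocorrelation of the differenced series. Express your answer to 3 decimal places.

-0.243

First differences Δz: 5, -2, -2, -3, 0, 6, -4, 1, 1, 2
Mean of differences = 0.4000
Numerator Σ(Δz_t−Δz̄)(Δz_{t+1}−Δz̄) = -23.9600
Denominator Σ(Δz_t−Δz̄)² = 98.4000
r_1(Δz) = -23.9600 / 98.4000 = -0.243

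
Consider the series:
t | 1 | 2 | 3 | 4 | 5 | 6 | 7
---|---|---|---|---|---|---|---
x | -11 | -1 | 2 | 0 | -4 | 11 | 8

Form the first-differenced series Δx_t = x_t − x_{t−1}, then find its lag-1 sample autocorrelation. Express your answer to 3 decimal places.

First differences Δx: 10, 3, -2, -4, 15, -3
Mean of differences = 3.1667
Numerator Σ(Δx_t−Δx̄)(Δx_{t+1}−Δx̄) = -121.0278
Denominator Σ(Δx_t−Δx̄)² = 302.8333
r_1(Δx) = -121.0278 / 302.8333 = -0.400

-0.400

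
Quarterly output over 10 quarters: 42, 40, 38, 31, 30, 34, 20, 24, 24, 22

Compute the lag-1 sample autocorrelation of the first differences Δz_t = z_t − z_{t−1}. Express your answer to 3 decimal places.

First differences Δz: -2, -2, -7, -1, 4, -14, 4, 0, -2
Mean of differences = -2.2222
Numerator Σ(Δz_t−Δz̄)(Δz_{t+1}−Δz̄) = -131.4938
Denominator Σ(Δz_t−Δz̄)² = 245.5556
r_1(Δz) = -131.4938 / 245.5556 = -0.535

-0.535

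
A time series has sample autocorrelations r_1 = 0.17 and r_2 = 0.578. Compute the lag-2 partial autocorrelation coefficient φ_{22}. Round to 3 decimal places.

0.565

φ_{22} = (r_2 − r_1²) / (1 − r_1²)
r_1² = (0.17)² = 0.0289
Numerator = 0.578 − 0.0289 = 0.5491; denominator = 1 − 0.0289 = 0.9711
φ_{22} = 0.5491 / 0.9711 = 0.565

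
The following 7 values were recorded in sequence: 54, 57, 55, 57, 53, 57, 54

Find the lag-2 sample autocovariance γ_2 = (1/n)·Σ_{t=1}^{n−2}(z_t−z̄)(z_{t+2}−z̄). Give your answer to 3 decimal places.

1.405

Mean z̄ = (54 + 57 + 55 + 57 + 53 + 57 + 54)/7 = 55.2857
Deviations: -1.2857, 1.7143, -0.2857, 1.7143, -2.2857, 1.7143, -1.2857
Σ_{t=1}^{5}(z_t−z̄)(z_{t+2}−z̄) = 9.8367
γ_2 = 9.8367 / 7 = 1.405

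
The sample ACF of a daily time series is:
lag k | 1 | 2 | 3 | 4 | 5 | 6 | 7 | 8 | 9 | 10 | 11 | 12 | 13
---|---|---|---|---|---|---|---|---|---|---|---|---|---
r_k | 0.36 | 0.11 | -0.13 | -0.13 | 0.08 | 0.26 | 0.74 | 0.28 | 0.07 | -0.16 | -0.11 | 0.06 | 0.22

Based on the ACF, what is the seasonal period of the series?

The largest autocorrelation is r_7 = 0.74; the remaining lags stay at or below 0.36. The elevated value at lag 1 (0.36), dropping to 0.11 at lag 2, reflects decaying short-term dependence rather than seasonality.
The dominant spike at lag 7 indicates a seasonal period of 7.

7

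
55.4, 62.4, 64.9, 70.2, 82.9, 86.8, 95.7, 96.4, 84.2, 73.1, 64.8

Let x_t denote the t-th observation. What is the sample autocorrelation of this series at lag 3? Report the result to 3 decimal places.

Mean x̄ = (55.4 + 62.4 + 64.9 + 70.2 + 82.9 + 86.8 + 95.7 + 96.4 + 84.2 + 73.1 + 64.8)/11 = 76.0727
Numerator Σ_{t=1}^{8}(x_t−x̄)(x_{t+3}−x̄) = -268.5877
Denominator Σ(x_t−x̄)² = 1935.7018
r_3 = -268.5877 / 1935.7018 = -0.139

-0.139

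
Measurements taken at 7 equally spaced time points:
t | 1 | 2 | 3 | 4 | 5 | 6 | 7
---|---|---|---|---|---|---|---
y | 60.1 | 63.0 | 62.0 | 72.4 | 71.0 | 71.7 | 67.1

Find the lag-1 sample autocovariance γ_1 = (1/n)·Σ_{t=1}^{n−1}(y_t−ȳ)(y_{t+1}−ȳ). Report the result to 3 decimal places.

Mean ȳ = (60.1 + 63.0 + 62.0 + 72.4 + 71.0 + 71.7 + 67.1)/7 = 66.7571
Deviations: -6.6571, -3.7571, -4.7571, 5.6429, 4.2429, 4.9429, 0.3429
Σ_{t=1}^{6}(y_t−ȳ)(y_{t+1}−ȳ) = 62.6496
γ_1 = 62.6496 / 7 = 8.950

8.950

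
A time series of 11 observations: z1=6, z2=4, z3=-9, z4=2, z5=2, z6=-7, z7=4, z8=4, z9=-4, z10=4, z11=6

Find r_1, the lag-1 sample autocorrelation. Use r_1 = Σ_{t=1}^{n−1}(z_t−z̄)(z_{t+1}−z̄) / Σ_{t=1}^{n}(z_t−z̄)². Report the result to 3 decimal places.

Mean z̄ = (6 + 4 − 9 + 2 + 2 − 7 + 4 + 4 − 4 + 4 + 6)/11 = 1.0909
Numerator Σ_{t=1}^{10}(z_t−z̄)(z_{t+1}−z̄) = -61.1901
Denominator Σ(z_t−z̄)² = 276.9091
r_1 = -61.1901 / 276.9091 = -0.221

-0.221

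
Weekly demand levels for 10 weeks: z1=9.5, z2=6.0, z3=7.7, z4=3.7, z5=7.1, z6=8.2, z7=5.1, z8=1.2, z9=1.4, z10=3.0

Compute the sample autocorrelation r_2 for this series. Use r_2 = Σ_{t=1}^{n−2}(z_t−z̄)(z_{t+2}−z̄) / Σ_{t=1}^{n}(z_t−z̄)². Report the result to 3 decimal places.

Mean z̄ = (9.5 + 6.0 + 7.7 + 3.7 + 7.1 + 8.2 + 5.1 + 1.2 + 1.4 + 3.0)/10 = 5.2900
Numerator Σ_{t=1}^{8}(z_t−z̄)(z_{t+2}−z̄) = 6.6118
Denominator Σ(z_t−z̄)² = 75.4490
r_2 = 6.6118 / 75.4490 = 0.088

0.088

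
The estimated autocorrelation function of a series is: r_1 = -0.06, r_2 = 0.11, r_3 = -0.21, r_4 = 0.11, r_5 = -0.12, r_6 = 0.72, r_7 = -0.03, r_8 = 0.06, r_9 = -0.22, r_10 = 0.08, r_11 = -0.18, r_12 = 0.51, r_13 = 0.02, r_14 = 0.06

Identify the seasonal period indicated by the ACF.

The largest autocorrelation is r_6 = 0.72, with a weaker echo at lag 12 (0.51); the remaining lags stay at or below 0.11.
The dominant spike at lag 6 indicates a seasonal period of 6.

6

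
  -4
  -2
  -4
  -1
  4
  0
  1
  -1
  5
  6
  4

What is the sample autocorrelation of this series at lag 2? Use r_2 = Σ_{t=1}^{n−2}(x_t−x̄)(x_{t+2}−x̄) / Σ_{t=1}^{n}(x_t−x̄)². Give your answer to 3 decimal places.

Mean x̄ = (-4 − 2 − 4 − 1 + 4 + 0 + 1 − 1 + 5 + 6 + 4)/11 = 0.7273
Numerator Σ_{t=1}^{9}(x_t−x̄)(x_{t+2}−x̄) = 21.0331
Denominator Σ(x_t−x̄)² = 126.1818
r_2 = 21.0331 / 126.1818 = 0.167

0.167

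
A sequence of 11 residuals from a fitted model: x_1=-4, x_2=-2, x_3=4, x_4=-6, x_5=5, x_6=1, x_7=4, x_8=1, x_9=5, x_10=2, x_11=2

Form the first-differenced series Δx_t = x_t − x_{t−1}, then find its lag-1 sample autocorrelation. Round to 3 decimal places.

First differences Δx: 2, 6, -10, 11, -4, 3, -3, 4, -3, 0
Mean of differences = 0.6000
Numerator Σ(Δx_t−Δx̄)(Δx_{t+1}−Δx̄) = -249.7600
Denominator Σ(Δx_t−Δx̄)² = 316.4000
r_1(Δx) = -249.7600 / 316.4000 = -0.789

-0.789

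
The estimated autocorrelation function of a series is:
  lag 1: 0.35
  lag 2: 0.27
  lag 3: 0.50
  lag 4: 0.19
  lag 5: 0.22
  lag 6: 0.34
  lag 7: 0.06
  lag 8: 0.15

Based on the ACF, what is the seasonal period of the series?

3

The largest autocorrelation is r_3 = 0.50; the remaining lags stay at or below 0.35. The elevated value at lag 1 (0.35), dropping to 0.27 at lag 2, reflects decaying short-term dependence rather than seasonality.
The dominant spike at lag 3 indicates a seasonal period of 3.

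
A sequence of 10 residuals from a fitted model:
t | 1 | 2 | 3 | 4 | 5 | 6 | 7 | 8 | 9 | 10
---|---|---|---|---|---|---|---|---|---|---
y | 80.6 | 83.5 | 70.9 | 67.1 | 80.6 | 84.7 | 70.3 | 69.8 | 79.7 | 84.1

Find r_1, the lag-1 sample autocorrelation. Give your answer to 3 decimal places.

0.081

Mean ȳ = (80.6 + 83.5 + 70.9 + 67.1 + 80.6 + 84.7 + 70.3 + 69.8 + 79.7 + 84.1)/10 = 77.1300
Numerator Σ_{t=1}^{9}(y_t−ȳ)(y_{t+1}−ȳ) = 33.8051
Denominator Σ(y_t−ȳ)² = 416.9410
r_1 = 33.8051 / 416.9410 = 0.081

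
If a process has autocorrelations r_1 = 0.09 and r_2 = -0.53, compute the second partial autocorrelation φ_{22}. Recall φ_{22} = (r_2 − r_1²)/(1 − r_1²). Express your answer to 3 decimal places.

φ_{22} = (r_2 − r_1²) / (1 − r_1²)
r_1² = (0.09)² = 0.0081
Numerator = -0.53 − 0.0081 = -0.5381; denominator = 1 − 0.0081 = 0.9919
φ_{22} = -0.5381 / 0.9919 = -0.542

-0.542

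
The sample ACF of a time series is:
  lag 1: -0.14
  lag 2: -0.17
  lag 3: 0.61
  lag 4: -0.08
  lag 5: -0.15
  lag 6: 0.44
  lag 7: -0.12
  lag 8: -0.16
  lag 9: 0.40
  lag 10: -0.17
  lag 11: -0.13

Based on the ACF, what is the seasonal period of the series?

3

The largest autocorrelation is r_3 = 0.61, with weaker echoes at lags 6 (0.44) and 9 (0.40); the remaining lags stay at or below -0.08.
The dominant spike at lag 3 indicates a seasonal period of 3.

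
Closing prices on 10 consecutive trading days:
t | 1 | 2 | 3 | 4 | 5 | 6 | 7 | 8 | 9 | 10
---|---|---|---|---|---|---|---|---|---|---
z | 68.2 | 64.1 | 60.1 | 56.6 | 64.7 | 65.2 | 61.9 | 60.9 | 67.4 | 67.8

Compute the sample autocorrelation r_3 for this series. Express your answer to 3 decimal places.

Mean z̄ = (68.2 + 64.1 + 60.1 + 56.6 + 64.7 + 65.2 + 61.9 + 60.9 + 67.4 + 67.8)/10 = 63.6900
Numerator Σ_{t=1}^{7}(z_t−z̄)(z_{t+3}−z̄) = -28.8643
Denominator Σ(z_t−z̄)² = 128.6090
r_3 = -28.8643 / 128.6090 = -0.224

-0.224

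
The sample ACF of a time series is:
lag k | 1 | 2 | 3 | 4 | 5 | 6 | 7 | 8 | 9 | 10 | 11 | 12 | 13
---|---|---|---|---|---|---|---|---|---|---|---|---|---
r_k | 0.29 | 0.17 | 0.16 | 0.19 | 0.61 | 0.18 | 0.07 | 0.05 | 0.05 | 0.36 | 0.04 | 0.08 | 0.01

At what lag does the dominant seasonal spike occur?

5

The largest autocorrelation is r_5 = 0.61, with a weaker echo at lag 10 (0.36); the remaining lags stay at or below 0.29. The elevated value at lag 1 (0.29), dropping to 0.17 at lag 2, reflects decaying short-term dependence rather than seasonality.
The dominant spike at lag 5 indicates a seasonal period of 5.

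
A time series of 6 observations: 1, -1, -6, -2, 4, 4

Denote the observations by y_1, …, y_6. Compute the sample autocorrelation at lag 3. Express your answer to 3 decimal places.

Mean ȳ = (1 − 1 − 6 − 2 + 4 + 4)/6 = 0.0000
Deviations from mean: 1.0000, -1.0000, -6.0000, -2.0000, 4.0000, 4.0000
Σ(y_t−ȳ)(y_{t+3}−ȳ) = (-2.0000) + (-4.0000) + (-24.0000) = -30.0000
Denominator Σ(y_t−ȳ)² = 74.0000
r_3 = -30.0000 / 74.0000 = -0.405

-0.405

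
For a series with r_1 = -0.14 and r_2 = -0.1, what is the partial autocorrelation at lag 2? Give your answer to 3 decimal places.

-0.122

φ_{22} = (r_2 − r_1²) / (1 − r_1²)
r_1² = (-0.14)² = 0.0196
Numerator = -0.1 − 0.0196 = -0.1196; denominator = 1 − 0.0196 = 0.9804
φ_{22} = -0.1196 / 0.9804 = -0.122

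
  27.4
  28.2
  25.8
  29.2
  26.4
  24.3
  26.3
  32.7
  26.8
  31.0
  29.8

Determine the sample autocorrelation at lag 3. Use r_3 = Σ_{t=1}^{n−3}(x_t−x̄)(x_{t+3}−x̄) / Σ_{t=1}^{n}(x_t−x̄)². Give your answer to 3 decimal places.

0.087

Mean x̄ = (27.4 + 28.2 + 25.8 + 29.2 + 26.4 + 24.3 + 26.3 + 32.7 + 26.8 + 31.0 + 29.8)/11 = 27.9909
Numerator Σ_{t=1}^{8}(x_t−x̄)(x_{t+3}−x̄) = 5.3298
Denominator Σ(x_t−x̄)² = 61.5891
r_3 = 5.3298 / 61.5891 = 0.087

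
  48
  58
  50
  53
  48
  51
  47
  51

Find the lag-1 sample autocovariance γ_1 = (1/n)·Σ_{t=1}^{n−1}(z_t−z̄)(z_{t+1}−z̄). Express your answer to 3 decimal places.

-4.477

Mean z̄ = (48 + 58 + 50 + 53 + 48 + 51 + 47 + 51)/8 = 50.7500
Deviations: -2.7500, 7.2500, -0.7500, 2.2500, -2.7500, 0.2500, -3.7500, 0.2500
Σ_{t=1}^{7}(z_t−z̄)(z_{t+1}−z̄) = -35.8125
γ_1 = -35.8125 / 8 = -4.477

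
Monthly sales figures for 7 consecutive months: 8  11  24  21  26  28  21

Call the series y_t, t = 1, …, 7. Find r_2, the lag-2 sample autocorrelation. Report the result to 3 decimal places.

-0.051

Mean ȳ = (8 + 11 + 24 + 21 + 26 + 28 + 21)/7 = 19.8571
Σ(y_t−ȳ)(y_{t+2}−ȳ) = (-49.1224) + (-10.1224) + (25.4490) + (9.3061) + (7.0204) = -17.4694
Denominator Σ(y_t−ȳ)² = 342.8571
r_2 = -17.4694 / 342.8571 = -0.051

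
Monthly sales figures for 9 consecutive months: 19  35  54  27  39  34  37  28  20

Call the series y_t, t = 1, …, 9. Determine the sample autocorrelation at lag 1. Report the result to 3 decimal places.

-0.090

Mean ȳ = (19 + 35 + 54 + 27 + 39 + 34 + 37 + 28 + 20)/9 = 32.5556
Numerator Σ_{t=1}^{8}(y_t−ȳ)(y_{t+1}−ȳ) = -82.9753
Denominator Σ(y_t−ȳ)² = 922.2222
r_1 = -82.9753 / 922.2222 = -0.090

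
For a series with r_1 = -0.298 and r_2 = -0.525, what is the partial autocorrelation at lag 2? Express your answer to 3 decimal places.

φ_{22} = (r_2 − r_1²) / (1 − r_1²)
r_1² = (-0.298)² = 0.088804
Numerator = -0.525 − 0.0888 = -0.6138; denominator = 1 − 0.0888 = 0.9112
φ_{22} = -0.6138 / 0.9112 = -0.674

-0.674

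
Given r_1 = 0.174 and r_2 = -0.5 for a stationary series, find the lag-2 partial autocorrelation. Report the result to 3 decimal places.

φ_{22} = (r_2 − r_1²) / (1 − r_1²)
r_1² = (0.174)² = 0.030276
Numerator = -0.5 − 0.0303 = -0.5303; denominator = 1 − 0.0303 = 0.9697
φ_{22} = -0.5303 / 0.9697 = -0.547

-0.547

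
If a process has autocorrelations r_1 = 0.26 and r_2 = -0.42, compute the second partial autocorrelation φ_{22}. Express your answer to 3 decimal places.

-0.523

φ_{22} = (r_2 − r_1²) / (1 − r_1²)
r_1² = (0.26)² = 0.0676
Numerator = -0.42 − 0.0676 = -0.4876; denominator = 1 − 0.0676 = 0.9324
φ_{22} = -0.4876 / 0.9324 = -0.523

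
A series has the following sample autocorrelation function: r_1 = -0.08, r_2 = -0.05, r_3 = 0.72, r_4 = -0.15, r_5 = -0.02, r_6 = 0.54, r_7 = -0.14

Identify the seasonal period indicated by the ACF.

3

The largest autocorrelation is r_3 = 0.72, with a weaker echo at lag 6 (0.54); the remaining lags stay at or below -0.02.
The dominant spike at lag 3 indicates a seasonal period of 3.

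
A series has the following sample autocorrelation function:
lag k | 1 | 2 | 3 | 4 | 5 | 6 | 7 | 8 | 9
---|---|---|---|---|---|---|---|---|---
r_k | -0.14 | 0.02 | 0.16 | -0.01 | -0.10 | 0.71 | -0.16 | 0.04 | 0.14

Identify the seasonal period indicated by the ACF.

The largest autocorrelation is r_6 = 0.71; the remaining lags stay at or below 0.16.
The dominant spike at lag 6 indicates a seasonal period of 6.

6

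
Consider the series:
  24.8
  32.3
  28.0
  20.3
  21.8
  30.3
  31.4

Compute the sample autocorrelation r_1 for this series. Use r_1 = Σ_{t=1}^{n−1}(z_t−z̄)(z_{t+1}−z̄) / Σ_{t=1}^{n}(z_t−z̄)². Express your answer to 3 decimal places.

Mean z̄ = (24.8 + 32.3 + 28.0 + 20.3 + 21.8 + 30.3 + 31.4)/7 = 26.9857
Σ(z_t−z̄)(z_{t+1}−z̄) = (-11.6155) + (5.3902) + (-6.7812) + (34.6702) + (-17.1869) + (14.6302) = 19.1069
Denominator Σ(z_t−z̄)² = 136.1086
r_1 = 19.1069 / 136.1086 = 0.140

0.140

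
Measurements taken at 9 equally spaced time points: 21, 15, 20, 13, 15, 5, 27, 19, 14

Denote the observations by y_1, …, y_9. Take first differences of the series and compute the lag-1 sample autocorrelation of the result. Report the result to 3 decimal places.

-0.579

First differences Δy: -6, 5, -7, 2, -10, 22, -8, -5
Mean of differences = -0.8750
Numerator Σ(Δy_t−Δȳ)(Δy_{t+1}−Δȳ) = -452.2656
Denominator Σ(Δy_t−Δȳ)² = 780.8750
r_1(Δy) = -452.2656 / 780.8750 = -0.579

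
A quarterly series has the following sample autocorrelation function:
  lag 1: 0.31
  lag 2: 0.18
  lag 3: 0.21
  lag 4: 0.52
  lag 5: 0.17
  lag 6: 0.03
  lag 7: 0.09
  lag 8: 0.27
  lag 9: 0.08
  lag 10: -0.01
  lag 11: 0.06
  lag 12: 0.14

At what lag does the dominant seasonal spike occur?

The largest autocorrelation is r_4 = 0.52; the remaining lags stay at or below 0.31. The elevated value at lag 1 (0.31), dropping to 0.18 at lag 2, reflects decaying short-term dependence rather than seasonality.
The dominant spike at lag 4 indicates a seasonal period of 4.

4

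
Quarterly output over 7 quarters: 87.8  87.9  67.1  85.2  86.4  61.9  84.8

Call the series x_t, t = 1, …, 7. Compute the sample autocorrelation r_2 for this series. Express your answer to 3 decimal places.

Mean x̄ = (87.8 + 87.9 + 67.1 + 85.2 + 86.4 + 61.9 + 84.8)/7 = 80.1571
Deviations from mean: 7.6429, 7.7429, -13.0571, 5.0429, 6.2429, -18.2571, 4.6429
Σ(x_t−x̄)(x_{t+2}−x̄) = (-99.7939) + (39.0461) + (-81.5139) + (-92.0682) + (28.9847) = -205.3451
Denominator Σ(x_t−x̄)² = 708.1371
r_2 = -205.3451 / 708.1371 = -0.290

-0.290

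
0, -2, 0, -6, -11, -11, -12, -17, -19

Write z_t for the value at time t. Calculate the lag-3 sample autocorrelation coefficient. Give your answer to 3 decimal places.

0.055

Mean z̄ = (0 − 2 + 0 − 6 − 11 − 11 − 12 − 17 − 19)/9 = -8.6667
Σ(z_t−z̄)(z_{t+3}−z̄) = (23.1111) + (-15.5556) + (-20.2222) + (-8.8889) + (19.4444) + (24.1111) = 22.0000
Denominator Σ(z_t−z̄)² = 400.0000
r_3 = 22.0000 / 400.0000 = 0.055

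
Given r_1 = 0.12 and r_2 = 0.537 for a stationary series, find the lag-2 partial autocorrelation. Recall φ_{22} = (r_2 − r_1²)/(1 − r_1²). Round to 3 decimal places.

φ_{22} = (r_2 − r_1²) / (1 − r_1²)
r_1² = (0.12)² = 0.0144
Numerator = 0.537 − 0.0144 = 0.5226; denominator = 1 − 0.0144 = 0.9856
φ_{22} = 0.5226 / 0.9856 = 0.530

0.530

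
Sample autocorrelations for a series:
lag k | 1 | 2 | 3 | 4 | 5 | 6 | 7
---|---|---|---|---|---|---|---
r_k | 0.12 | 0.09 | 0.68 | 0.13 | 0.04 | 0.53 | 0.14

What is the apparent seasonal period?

The largest autocorrelation is r_3 = 0.68, with a weaker echo at lag 6 (0.53); the remaining lags stay at or below 0.14.
The dominant spike at lag 3 indicates a seasonal period of 3.

3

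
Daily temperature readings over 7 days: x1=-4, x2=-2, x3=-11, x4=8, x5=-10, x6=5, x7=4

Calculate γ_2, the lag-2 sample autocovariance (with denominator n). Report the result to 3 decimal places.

16.478

Mean x̄ = (-4 − 2 − 11 + 8 − 10 + 5 + 4)/7 = -1.4286
Σ_{t=1}^{5}(x_t−x̄)(x_{t+2}−x̄) = 115.3469
γ_2 = 115.3469 / 7 = 16.478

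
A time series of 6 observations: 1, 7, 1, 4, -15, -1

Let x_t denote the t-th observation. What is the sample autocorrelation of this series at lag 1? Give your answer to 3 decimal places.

Mean x̄ = (1 + 7 + 1 + 4 − 15 − 1)/6 = -0.5000
Deviations from mean: 1.5000, 7.5000, 1.5000, 4.5000, -14.5000, -0.5000
Numerator Σ_{t=1}^{5}(x_t−x̄)(x_{t+1}−x̄) = -28.7500
Denominator Σ(x_t−x̄)² = 291.5000
r_1 = -28.7500 / 291.5000 = -0.099

-0.099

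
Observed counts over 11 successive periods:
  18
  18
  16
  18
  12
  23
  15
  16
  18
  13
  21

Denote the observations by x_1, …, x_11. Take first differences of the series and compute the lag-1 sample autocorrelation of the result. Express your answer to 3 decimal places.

First differences Δx: 0, -2, 2, -6, 11, -8, 1, 2, -5, 8
Mean of differences = 0.3000
Numerator Σ(Δx_t−Δx̄)(Δx_{t+1}−Δx̄) = -224.5900
Denominator Σ(Δx_t−Δx̄)² = 322.1000
r_1(Δx) = -224.5900 / 322.1000 = -0.697

-0.697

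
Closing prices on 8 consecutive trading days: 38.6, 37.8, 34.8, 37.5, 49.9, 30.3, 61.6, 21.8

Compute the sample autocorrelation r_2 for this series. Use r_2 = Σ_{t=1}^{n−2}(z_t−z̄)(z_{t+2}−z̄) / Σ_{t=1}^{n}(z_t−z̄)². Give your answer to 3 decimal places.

Mean z̄ = (38.6 + 37.8 + 34.8 + 37.5 + 49.9 + 30.3 + 61.6 + 21.8)/8 = 39.0375
Deviations from mean: -0.4375, -1.2375, -4.2375, -1.5375, 10.8625, -8.7375, 22.5625, -17.2375
Σ(z_t−z̄)(z_{t+2}−z̄) = (1.8539) + (1.9027) + (-46.0298) + (13.4339) + (245.0852) + (150.6127) = 366.8584
Denominator Σ(z_t−z̄)² = 1022.5788
r_2 = 366.8584 / 1022.5788 = 0.359

0.359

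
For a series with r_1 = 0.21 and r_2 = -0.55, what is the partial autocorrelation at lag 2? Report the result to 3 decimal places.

-0.622

φ_{22} = (r_2 − r_1²) / (1 − r_1²)
r_1² = (0.21)² = 0.0441
Numerator = -0.55 − 0.0441 = -0.5941; denominator = 1 − 0.0441 = 0.9559
φ_{22} = -0.5941 / 0.9559 = -0.622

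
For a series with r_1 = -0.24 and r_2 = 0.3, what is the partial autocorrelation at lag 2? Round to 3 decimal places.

φ_{22} = (r_2 − r_1²) / (1 − r_1²)
r_1² = (-0.24)² = 0.0576
Numerator = 0.3 − 0.0576 = 0.2424; denominator = 1 − 0.0576 = 0.9424
φ_{22} = 0.2424 / 0.9424 = 0.257

0.257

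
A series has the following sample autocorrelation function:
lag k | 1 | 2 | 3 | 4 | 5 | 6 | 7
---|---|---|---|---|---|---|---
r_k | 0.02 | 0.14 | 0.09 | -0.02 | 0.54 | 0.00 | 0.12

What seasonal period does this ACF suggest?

The largest autocorrelation is r_5 = 0.54; the remaining lags stay at or below 0.14.
The dominant spike at lag 5 indicates a seasonal period of 5.

5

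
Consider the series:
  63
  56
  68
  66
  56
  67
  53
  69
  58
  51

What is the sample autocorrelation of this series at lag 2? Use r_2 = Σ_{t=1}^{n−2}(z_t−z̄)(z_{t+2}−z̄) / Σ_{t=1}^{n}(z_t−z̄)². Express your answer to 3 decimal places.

0.049

Mean z̄ = (63 + 56 + 68 + 66 + 56 + 67 + 53 + 69 + 58 + 51)/10 = 60.7000
Numerator Σ_{t=1}^{8}(z_t−z̄)(z_{t+2}−z̄) = 19.7200
Denominator Σ(z_t−z̄)² = 400.1000
r_2 = 19.7200 / 400.1000 = 0.049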